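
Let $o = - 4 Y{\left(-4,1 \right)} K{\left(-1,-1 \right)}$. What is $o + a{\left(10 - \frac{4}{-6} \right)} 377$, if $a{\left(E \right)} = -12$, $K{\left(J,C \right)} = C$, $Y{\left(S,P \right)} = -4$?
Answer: $-4540$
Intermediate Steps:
$o = -16$ ($o = \left(-4\right) \left(-4\right) \left(-1\right) = 16 \left(-1\right) = -16$)
$o + a{\left(10 - \frac{4}{-6} \right)} 377 = -16 - 4524 = -4540$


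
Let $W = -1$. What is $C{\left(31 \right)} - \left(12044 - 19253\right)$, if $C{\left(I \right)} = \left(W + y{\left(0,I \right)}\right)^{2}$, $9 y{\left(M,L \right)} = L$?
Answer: $\frac{584413}{81} \approx 7215.0$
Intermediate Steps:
$y{\left(M,L \right)} = \frac{L}{9}$
$C{\left(I \right)} = \left(-1 + \frac{I}{9}\right)^{2}$
$C{\left(31 \right)} - \left(12044 - 19253\right) = \frac{\left(-9 + 31\right)^{2}}{81} - \left(12044 - 19253\right) = \frac{22^{2}}{81} - \left(12044 - 19253\right) = \frac{1}{81} \cdot 484 - -7209 = \frac{484}{81} + 7209 = \frac{584413}{81}$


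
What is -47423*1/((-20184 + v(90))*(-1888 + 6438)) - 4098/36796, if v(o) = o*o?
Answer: -55893019723/505781257800 ≈ -0.11051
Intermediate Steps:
v(o) = o²
-47423*1/((-20184 + v(90))*(-1888 + 6438)) - 4098/36796 = -47423*1/((-20184 + 90²)*(-1888 + 6438)) - 4098/36796 = -47423*1/(4550*(-20184 + 8100)) - 4098*1/36796 = -47423/(4550*(-12084)) - 2049/18398 = -47423/(-54982200) - 2049/18398 = -47423*(-1/54982200) - 2049/18398 = 47423/54982200 - 2049/18398 = -55893019723/505781257800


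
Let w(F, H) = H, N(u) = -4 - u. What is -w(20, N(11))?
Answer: 15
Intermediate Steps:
-w(20, N(11)) = -(-4 - 1*11) = -(-4 - 11) = -1*(-15) = 15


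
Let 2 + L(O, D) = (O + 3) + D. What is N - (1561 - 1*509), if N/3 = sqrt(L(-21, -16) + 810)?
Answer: -1052 + 9*sqrt(86) ≈ -968.54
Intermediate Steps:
L(O, D) = 1 + D + O (L(O, D) = -2 + ((O + 3) + D) = -2 + ((3 + O) + D) = -2 + (3 + D + O) = 1 + D + O)
N = 9*sqrt(86) (N = 3*sqrt((1 - 16 - 21) + 810) = 3*sqrt(-36 + 810) = 3*sqrt(774) = 3*(3*sqrt(86)) = 9*sqrt(86) ≈ 83.463)
N - (1561 - 1*509) = 9*sqrt(86) - (1561 - 1*509) = 9*sqrt(86) - (1561 - 509) = 9*sqrt(86) - 1*1052 = 9*sqrt(86) - 1052 = -1052 + 9*sqrt(86)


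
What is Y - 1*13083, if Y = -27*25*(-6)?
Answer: -9033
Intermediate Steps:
Y = 4050 (Y = -675*(-6) = 4050)
Y - 1*13083 = 4050 - 1*13083 = 4050 - 13083 = -9033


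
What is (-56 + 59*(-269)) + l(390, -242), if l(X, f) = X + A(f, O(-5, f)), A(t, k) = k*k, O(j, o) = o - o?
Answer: -15537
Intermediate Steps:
O(j, o) = 0
A(t, k) = k²
l(X, f) = X (l(X, f) = X + 0² = X + 0 = X)
(-56 + 59*(-269)) + l(390, -242) = (-56 + 59*(-269)) + 390 = (-56 - 15871) + 390 = -15927 + 390 = -15537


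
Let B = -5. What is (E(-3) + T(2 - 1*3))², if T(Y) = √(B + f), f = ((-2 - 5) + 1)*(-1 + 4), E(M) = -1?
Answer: (1 - I*√23)² ≈ -22.0 - 9.5917*I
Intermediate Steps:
f = -18 (f = (-7 + 1)*3 = -6*3 = -18)
T(Y) = I*√23 (T(Y) = √(-5 - 18) = √(-23) = I*√23)
(E(-3) + T(2 - 1*3))² = (-1 + I*√23)²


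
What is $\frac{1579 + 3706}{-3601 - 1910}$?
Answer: $- \frac{5285}{5511} \approx -0.95899$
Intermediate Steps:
$\frac{1579 + 3706}{-3601 - 1910} = \frac{5285}{-5511} = 5285 \left(- \frac{1}{5511}\right) = - \frac{5285}{5511}$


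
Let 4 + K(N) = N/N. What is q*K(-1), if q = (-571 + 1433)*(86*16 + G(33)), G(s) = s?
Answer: -3643674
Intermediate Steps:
K(N) = -3 (K(N) = -4 + N/N = -4 + 1 = -3)
q = 1214558 (q = (-571 + 1433)*(86*16 + 33) = 862*(1376 + 33) = 862*1409 = 1214558)
q*K(-1) = 1214558*(-3) = -3643674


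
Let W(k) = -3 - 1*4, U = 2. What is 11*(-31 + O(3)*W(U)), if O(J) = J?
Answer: -572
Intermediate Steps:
W(k) = -7 (W(k) = -3 - 4 = -7)
11*(-31 + O(3)*W(U)) = 11*(-31 + 3*(-7)) = 11*(-31 - 21) = 11*(-52) = -572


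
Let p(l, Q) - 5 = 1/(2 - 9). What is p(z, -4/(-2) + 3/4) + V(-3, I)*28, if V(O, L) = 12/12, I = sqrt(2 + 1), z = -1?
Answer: 230/7 ≈ 32.857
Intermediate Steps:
I = sqrt(3) ≈ 1.7320
V(O, L) = 1 (V(O, L) = 12*(1/12) = 1)
p(l, Q) = 34/7 (p(l, Q) = 5 + 1/(2 - 9) = 5 + 1/(-7) = 5 - 1/7 = 34/7)
p(z, -4/(-2) + 3/4) + V(-3, I)*28 = 34/7 + 1*28 = 34/7 + 28 = 230/7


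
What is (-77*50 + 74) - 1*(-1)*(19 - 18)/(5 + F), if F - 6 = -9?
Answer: -7551/2 ≈ -3775.5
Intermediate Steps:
F = -3 (F = 6 - 9 = -3)
(-77*50 + 74) - 1*(-1)*(19 - 18)/(5 + F) = (-77*50 + 74) - 1*(-1)*(19 - 18)/(5 - 3) = (-3850 + 74) - (-1)*1/2 = -3776 - (-1)*1*(½) = -3776 - (-1)/2 = -3776 - 1*(-½) = -3776 + ½ = -7551/2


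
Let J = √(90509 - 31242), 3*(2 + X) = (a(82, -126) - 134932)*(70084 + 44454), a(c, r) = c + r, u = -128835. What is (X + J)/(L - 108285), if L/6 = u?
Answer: 1717764566/293765 - √59267/881295 ≈ 5847.4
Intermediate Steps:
L = -773010 (L = 6*(-128835) = -773010)
X = -5153293698 (X = -2 + (((82 - 126) - 134932)*(70084 + 44454))/3 = -2 + ((-44 - 134932)*114538)/3 = -2 + (-134976*114538)/3 = -2 + (⅓)*(-15459881088) = -2 - 5153293696 = -5153293698)
J = √59267 ≈ 243.45
(X + J)/(L - 108285) = (-5153293698 + √59267)/(-773010 - 108285) = (-5153293698 + √59267)/(-881295) = (-5153293698 + √59267)*(-1/881295) = 1717764566/293765 - √59267/881295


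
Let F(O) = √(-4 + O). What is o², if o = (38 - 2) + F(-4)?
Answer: 1288 + 144*I*√2 ≈ 1288.0 + 203.65*I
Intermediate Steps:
o = 36 + 2*I*√2 (o = (38 - 2) + √(-4 - 4) = 36 + √(-8) = 36 + 2*I*√2 ≈ 36.0 + 2.8284*I)
o² = (36 + 2*I*√2)²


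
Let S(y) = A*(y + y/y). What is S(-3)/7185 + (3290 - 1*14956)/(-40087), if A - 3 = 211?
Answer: 66662974/288025095 ≈ 0.23145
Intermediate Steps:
A = 214 (A = 3 + 211 = 214)
S(y) = 214 + 214*y (S(y) = 214*(y + y/y) = 214*(y + 1) = 214*(1 + y) = 214 + 214*y)
S(-3)/7185 + (3290 - 1*14956)/(-40087) = (214 + 214*(-3))/7185 + (3290 - 1*14956)/(-40087) = (214 - 642)*(1/7185) + (3290 - 14956)*(-1/40087) = -428*1/7185 - 11666*(-1/40087) = -428/7185 + 11666/40087 = 66662974/288025095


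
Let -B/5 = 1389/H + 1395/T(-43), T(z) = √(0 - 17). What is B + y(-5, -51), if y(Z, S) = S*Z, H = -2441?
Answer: 629400/2441 + 6975*I*√17/17 ≈ 257.85 + 1691.7*I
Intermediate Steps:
T(z) = I*√17 (T(z) = √(-17) = I*√17)
B = 6945/2441 + 6975*I*√17/17 (B = -5*(1389/(-2441) + 1395/((I*√17))) = -5*(1389*(-1/2441) + 1395*(-I*√17/17)) = -5*(-1389/2441 - 1395*I*√17/17) = 6945/2441 + 6975*I*√17/17 ≈ 2.8451 + 1691.7*I)
B + y(-5, -51) = (6945/2441 + 6975*I*√17/17) - 51*(-5) = (6945/2441 + 6975*I*√17/17) + 255 = 629400/2441 + 6975*I*√17/17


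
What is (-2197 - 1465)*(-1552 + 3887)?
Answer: -8550770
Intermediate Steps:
(-2197 - 1465)*(-1552 + 3887) = -3662*2335 = -8550770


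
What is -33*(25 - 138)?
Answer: 3729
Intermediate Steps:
-33*(25 - 138) = -33*(-113) = 3729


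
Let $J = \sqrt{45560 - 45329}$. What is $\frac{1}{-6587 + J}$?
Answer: $- \frac{941}{6198334} - \frac{\sqrt{231}}{43388338} \approx -0.00015217$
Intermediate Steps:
$J = \sqrt{231} \approx 15.199$
$\frac{1}{-6587 + J} = \frac{1}{-6587 + \sqrt{231}}$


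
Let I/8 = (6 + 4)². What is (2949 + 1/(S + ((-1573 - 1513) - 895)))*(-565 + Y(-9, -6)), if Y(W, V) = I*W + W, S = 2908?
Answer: -24599081624/1073 ≈ -2.2926e+7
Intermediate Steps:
I = 800 (I = 8*(6 + 4)² = 8*10² = 8*100 = 800)
Y(W, V) = 801*W (Y(W, V) = 800*W + W = 801*W)
(2949 + 1/(S + ((-1573 - 1513) - 895)))*(-565 + Y(-9, -6)) = (2949 + 1/(2908 + ((-1573 - 1513) - 895)))*(-565 + 801*(-9)) = (2949 + 1/(2908 + (-3086 - 895)))*(-565 - 7209) = (2949 + 1/(2908 - 3981))*(-7774) = (2949 + 1/(-1073))*(-7774) = (2949 - 1/1073)*(-7774) = (3164276/1073)*(-7774) = -24599081624/1073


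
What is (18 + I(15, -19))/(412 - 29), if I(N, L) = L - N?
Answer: -16/383 ≈ -0.041775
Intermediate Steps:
(18 + I(15, -19))/(412 - 29) = (18 + (-19 - 1*15))/(412 - 29) = (18 + (-19 - 15))/383 = (18 - 34)*(1/383) = -16*1/383 = -16/383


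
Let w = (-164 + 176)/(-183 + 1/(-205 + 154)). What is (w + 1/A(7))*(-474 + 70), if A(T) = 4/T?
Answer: -3175945/4667 ≈ -680.51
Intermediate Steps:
w = -306/4667 (w = 12/(-183 + 1/(-51)) = 12/(-183 - 1/51) = 12/(-9334/51) = 12*(-51/9334) = -306/4667 ≈ -0.065567)
(w + 1/A(7))*(-474 + 70) = (-306/4667 + 1/(4/7))*(-474 + 70) = (-306/4667 + 1/(4*(⅐)))*(-404) = (-306/4667 + 1/(4/7))*(-404) = (-306/4667 + 7/4)*(-404) = (31445/18668)*(-404) = -3175945/4667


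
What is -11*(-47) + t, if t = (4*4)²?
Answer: 773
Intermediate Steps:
t = 256 (t = 16² = 256)
-11*(-47) + t = -11*(-47) + 256 = 517 + 256 = 773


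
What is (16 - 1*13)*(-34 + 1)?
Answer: -99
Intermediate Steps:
(16 - 1*13)*(-34 + 1) = (16 - 13)*(-33) = 3*(-33) = -99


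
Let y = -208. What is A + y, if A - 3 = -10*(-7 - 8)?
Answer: -55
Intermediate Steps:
A = 153 (A = 3 - 10*(-7 - 8) = 3 - 10*(-15) = 3 + 150 = 153)
A + y = 153 - 208 = -55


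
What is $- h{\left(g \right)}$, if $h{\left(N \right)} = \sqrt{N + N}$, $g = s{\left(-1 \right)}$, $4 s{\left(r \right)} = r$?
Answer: $- \frac{i \sqrt{2}}{2} \approx - 0.70711 i$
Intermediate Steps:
$s{\left(r \right)} = \frac{r}{4}$
$g = - \frac{1}{4}$ ($g = \frac{1}{4} \left(-1\right) = - \frac{1}{4} \approx -0.25$)
$h{\left(N \right)} = \sqrt{2} \sqrt{N}$ ($h{\left(N \right)} = \sqrt{2 N} = \sqrt{2} \sqrt{N}$)
$- h{\left(g \right)} = - \sqrt{2} \sqrt{- \frac{1}{4}} = - \sqrt{2} \frac{i}{2} = - \frac{i \sqrt{2}}{2}$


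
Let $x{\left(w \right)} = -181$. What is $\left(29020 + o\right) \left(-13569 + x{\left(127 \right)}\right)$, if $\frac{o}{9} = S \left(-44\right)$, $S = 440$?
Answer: $1996775000$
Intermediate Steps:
$o = -174240$ ($o = 9 \cdot 440 \left(-44\right) = 9 \left(-19360\right) = -174240$)
$\left(29020 + o\right) \left(-13569 + x{\left(127 \right)}\right) = \left(29020 - 174240\right) \left(-13569 - 181\right) = \left(-145220\right) \left(-13750\right) = 1996775000$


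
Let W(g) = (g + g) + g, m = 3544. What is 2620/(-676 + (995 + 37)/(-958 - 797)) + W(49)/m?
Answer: -1343426403/350682344 ≈ -3.8309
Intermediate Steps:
W(g) = 3*g (W(g) = 2*g + g = 3*g)
2620/(-676 + (995 + 37)/(-958 - 797)) + W(49)/m = 2620/(-676 + (995 + 37)/(-958 - 797)) + (3*49)/3544 = 2620/(-676 + 1032/(-1755)) + 147*(1/3544) = 2620/(-676 + 1032*(-1/1755)) + 147/3544 = 2620/(-676 - 344/585) + 147/3544 = 2620/(-395804/585) + 147/3544 = 2620*(-585/395804) + 147/3544 = -383175/98951 + 147/3544 = -1343426403/350682344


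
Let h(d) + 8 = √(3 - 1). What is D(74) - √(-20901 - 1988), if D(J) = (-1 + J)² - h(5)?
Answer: 5337 - √2 - I*√22889 ≈ 5335.6 - 151.29*I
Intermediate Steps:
h(d) = -8 + √2 (h(d) = -8 + √(3 - 1) = -8 + √2)
D(J) = 8 + (-1 + J)² - √2 (D(J) = (-1 + J)² - (-8 + √2) = (-1 + J)² + (8 - √2) = 8 + (-1 + J)² - √2)
D(74) - √(-20901 - 1988) = (8 + (-1 + 74)² - √2) - √(-20901 - 1988) = (8 + 73² - √2) - √(-22889) = (8 + 5329 - √2) - I*√22889 = (5337 - √2) - I*√22889 = 5337 - √2 - I*√22889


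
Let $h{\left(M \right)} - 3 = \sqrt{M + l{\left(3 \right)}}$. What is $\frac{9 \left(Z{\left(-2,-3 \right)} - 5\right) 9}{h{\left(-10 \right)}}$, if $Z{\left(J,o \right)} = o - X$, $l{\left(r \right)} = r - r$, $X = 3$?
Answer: $- \frac{2673}{19} + \frac{891 i \sqrt{10}}{19} \approx -140.68 + 148.29 i$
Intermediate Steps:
$l{\left(r \right)} = 0$
$Z{\left(J,o \right)} = -3 + o$ ($Z{\left(J,o \right)} = o - 3 = -3 + o$)
$h{\left(M \right)} = 3 + \sqrt{M}$ ($h{\left(M \right)} = 3 + \sqrt{M + 0} = 3 + \sqrt{M}$)
$\frac{9 \left(Z{\left(-2,-3 \right)} - 5\right) 9}{h{\left(-10 \right)}} = \frac{9 \left(\left(-3 - 3\right) - 5\right) 9}{3 + \sqrt{-10}} = \frac{9 \left(-6 - 5\right) 9}{3 + i \sqrt{10}} = \frac{9 \left(-11\right) 9}{3 + i \sqrt{10}} = \frac{\left(-99\right) 9}{3 + i \sqrt{10}} = - \frac{891}{3 + i \sqrt{10}}$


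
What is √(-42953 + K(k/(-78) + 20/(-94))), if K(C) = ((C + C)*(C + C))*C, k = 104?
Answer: I*√16983195148281/19881 ≈ 207.29*I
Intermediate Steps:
K(C) = 4*C³ (K(C) = ((2*C)*(2*C))*C = (4*C²)*C = 4*C³)
√(-42953 + K(k/(-78) + 20/(-94))) = √(-42953 + 4*(104/(-78) + 20/(-94))³) = √(-42953 + 4*(104*(-1/78) + 20*(-1/94))³) = √(-42953 + 4*(-4/3 - 10/47)³) = √(-42953 + 4*(-218/141)³) = √(-42953 + 4*(-10360232/2803221)) = √(-42953 - 41440928/2803221) = √(-120448192541/2803221) = I*√16983195148281/19881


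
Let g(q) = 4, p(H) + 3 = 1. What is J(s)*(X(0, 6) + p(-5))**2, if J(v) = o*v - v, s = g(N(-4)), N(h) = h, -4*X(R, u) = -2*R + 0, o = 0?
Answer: -16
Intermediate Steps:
p(H) = -2 (p(H) = -3 + 1 = -2)
X(R, u) = R/2 (X(R, u) = -(-2*R + 0)/4 = -(-1)*R/2 = R/2)
s = 4
J(v) = -v (J(v) = 0*v - v = 0 - v = -v)
J(s)*(X(0, 6) + p(-5))**2 = (-1*4)*((1/2)*0 - 2)**2 = -4*(0 - 2)**2 = -4*(-2)**2 = -4*4 = -16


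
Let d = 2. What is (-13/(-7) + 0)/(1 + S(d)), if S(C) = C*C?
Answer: 13/35 ≈ 0.37143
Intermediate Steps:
S(C) = C**2
(-13/(-7) + 0)/(1 + S(d)) = (-13/(-7) + 0)/(1 + 2**2) = (-13*(-1/7) + 0)/(1 + 4) = (13/7 + 0)/5 = (13/7)*(1/5) = 13/35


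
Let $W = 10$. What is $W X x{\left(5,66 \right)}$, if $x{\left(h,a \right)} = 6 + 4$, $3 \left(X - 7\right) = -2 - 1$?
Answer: $600$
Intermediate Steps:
$X = 6$ ($X = 7 + \frac{-2 - 1}{3} = 7 + \frac{1}{3} \left(-3\right) = 7 - 1 = 6$)
$x{\left(h,a \right)} = 10$
$W X x{\left(5,66 \right)} = 10 \cdot 6 \cdot 10 = 60 \cdot 10 = 600$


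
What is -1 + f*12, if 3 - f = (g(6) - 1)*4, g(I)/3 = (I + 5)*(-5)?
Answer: 8003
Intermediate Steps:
g(I) = -75 - 15*I (g(I) = 3*((I + 5)*(-5)) = 3*((5 + I)*(-5)) = 3*(-25 - 5*I) = -75 - 15*I)
f = 667 (f = 3 - ((-75 - 15*6) - 1)*4 = 3 - ((-75 - 90) - 1)*4 = 3 - (-165 - 1)*4 = 3 - (-166)*4 = 3 - 1*(-664) = 3 + 664 = 667)
-1 + f*12 = -1 + 667*12 = -1 + 8004 = 8003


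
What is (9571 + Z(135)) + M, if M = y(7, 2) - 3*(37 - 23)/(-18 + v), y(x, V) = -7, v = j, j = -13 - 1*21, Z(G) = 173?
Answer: 253183/26 ≈ 9737.8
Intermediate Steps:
j = -34 (j = -13 - 21 = -34)
v = -34
M = -161/26 (M = -7 - 3*(37 - 23)/(-18 - 34) = -7 - 42/(-52) = -7 - 42*(-1)/52 = -7 - 3*(-7/26) = -7 + 21/26 = -161/26 ≈ -6.1923)
(9571 + Z(135)) + M = (9571 + 173) - 161/26 = 9744 - 161/26 = 253183/26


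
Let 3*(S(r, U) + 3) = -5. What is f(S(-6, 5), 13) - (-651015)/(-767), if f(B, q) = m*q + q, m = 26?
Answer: -381798/767 ≈ -497.78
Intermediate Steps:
S(r, U) = -14/3 (S(r, U) = -3 + (⅓)*(-5) = -3 - 5/3 = -14/3)
f(B, q) = 27*q (f(B, q) = 26*q + q = 27*q)
f(S(-6, 5), 13) - (-651015)/(-767) = 27*13 - (-651015)/(-767) = 351 - (-651015)*(-1)/767 = 351 - 851*765/767 = 351 - 651015/767 = -381798/767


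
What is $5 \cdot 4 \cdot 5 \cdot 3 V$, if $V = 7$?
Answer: $2100$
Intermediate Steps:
$5 \cdot 4 \cdot 5 \cdot 3 V = 5 \cdot 4 \cdot 5 \cdot 3 \cdot 7 = 5 \cdot 20 \cdot 3 \cdot 7 = 5 \cdot 60 \cdot 7 = 300 \cdot 7 = 2100$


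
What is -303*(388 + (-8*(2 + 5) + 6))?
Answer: -102414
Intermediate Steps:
-303*(388 + (-8*(2 + 5) + 6)) = -303*(388 + (-8*7 + 6)) = -303*(388 + (-56 + 6)) = -303*(388 - 50) = -303*338 = -102414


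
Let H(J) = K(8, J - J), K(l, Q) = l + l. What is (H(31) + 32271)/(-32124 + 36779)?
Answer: 32287/4655 ≈ 6.9360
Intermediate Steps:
K(l, Q) = 2*l
H(J) = 16 (H(J) = 2*8 = 16)
(H(31) + 32271)/(-32124 + 36779) = (16 + 32271)/(-32124 + 36779) = 32287/4655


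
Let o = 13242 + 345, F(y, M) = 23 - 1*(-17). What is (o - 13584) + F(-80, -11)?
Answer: 43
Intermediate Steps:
F(y, M) = 40 (F(y, M) = 23 + 17 = 40)
o = 13587
(o - 13584) + F(-80, -11) = (13587 - 13584) + 40 = 3 + 40 = 43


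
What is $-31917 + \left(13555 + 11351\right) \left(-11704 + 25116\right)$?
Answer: $334007355$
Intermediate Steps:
$-31917 + \left(13555 + 11351\right) \left(-11704 + 25116\right) = -31917 + 24906 \cdot 13412 = -31917 + 334039272 = 334007355$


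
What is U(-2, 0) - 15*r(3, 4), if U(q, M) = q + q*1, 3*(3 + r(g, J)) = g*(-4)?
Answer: 101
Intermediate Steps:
r(g, J) = -3 - 4*g/3 (r(g, J) = -3 + (g*(-4))/3 = -3 + (-4*g)/3 = -3 - 4*g/3)
U(q, M) = 2*q (U(q, M) = q + q = 2*q)
U(-2, 0) - 15*r(3, 4) = 2*(-2) - 15*(-3 - 4/3*3) = -4 - 15*(-3 - 4) = -4 - 15*(-7) = -4 + 105 = 101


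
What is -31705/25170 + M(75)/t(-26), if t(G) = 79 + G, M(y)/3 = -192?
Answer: -3235657/266802 ≈ -12.128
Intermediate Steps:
M(y) = -576 (M(y) = 3*(-192) = -576)
-31705/25170 + M(75)/t(-26) = -31705/25170 - 576/(79 - 26) = -31705*1/25170 - 576/53 = -6341/5034 - 576*1/53 = -6341/5034 - 576/53 = -3235657/266802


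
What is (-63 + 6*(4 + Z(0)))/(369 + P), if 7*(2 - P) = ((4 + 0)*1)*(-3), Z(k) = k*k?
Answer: -273/2609 ≈ -0.10464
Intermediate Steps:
Z(k) = k²
P = 26/7 (P = 2 - (4 + 0)*1*(-3)/7 = 2 - 4*1*(-3)/7 = 2 - 4*(-3)/7 = 2 - ⅐*(-12) = 2 + 12/7 = 26/7 ≈ 3.7143)
(-63 + 6*(4 + Z(0)))/(369 + P) = (-63 + 6*(4 + 0²))/(369 + 26/7) = (-63 + 6*(4 + 0))/(2609/7) = (-63 + 6*4)*(7/2609) = (-63 + 24)*(7/2609) = -39*7/2609 = -273/2609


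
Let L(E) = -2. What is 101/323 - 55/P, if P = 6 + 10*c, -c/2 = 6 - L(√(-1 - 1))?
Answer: 3029/4522 ≈ 0.66984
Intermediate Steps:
c = -16 (c = -2*(6 - 1*(-2)) = -2*(6 + 2) = -2*8 = -16)
P = -154 (P = 6 + 10*(-16) = 6 - 160 = -154)
101/323 - 55/P = 101/323 - 55/(-154) = 101*(1/323) - 55*(-1/154) = 101/323 + 5/14 = 3029/4522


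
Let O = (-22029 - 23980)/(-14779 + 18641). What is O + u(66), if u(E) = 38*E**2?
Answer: 639223127/3862 ≈ 1.6552e+5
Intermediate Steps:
O = -46009/3862 ≈ -11.913
O + u(66) = -46009/3862 + 38*66**2 = -46009/3862 + 38*4356 = -46009/3862 + 165528 = 639223127/3862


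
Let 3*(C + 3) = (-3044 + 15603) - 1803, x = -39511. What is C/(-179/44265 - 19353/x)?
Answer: 6265337699335/849588076 ≈ 7374.6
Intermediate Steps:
C = 10747/3 (C = -3 + ((-3044 + 15603) - 1803)/3 = -3 + (12559 - 1803)/3 = -3 + (1/3)*10756 = -3 + 10756/3 = 10747/3 ≈ 3582.3)
C/(-179/44265 - 19353/x) = 10747/(3*(-179/44265 - 19353/(-39511))) = 10747/(3*(-179*1/44265 - 19353*(-1/39511))) = 10747/(3*(-179/44265 + 19353/39511)) = 10747/(3*(849588076/1748954415)) = (10747/3)*(1748954415/849588076) = 6265337699335/849588076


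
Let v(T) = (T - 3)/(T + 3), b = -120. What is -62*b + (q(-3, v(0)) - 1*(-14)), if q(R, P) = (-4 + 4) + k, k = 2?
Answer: 7456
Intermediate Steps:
v(T) = (-3 + T)/(3 + T)
q(R, P) = 2 (q(R, P) = (-4 + 4) + 2 = 0 + 2 = 2)
-62*b + (q(-3, v(0)) - 1*(-14)) = -62*(-120) + (2 - 1*(-14)) = 7440 + (2 + 14) = 7440 + 16 = 7456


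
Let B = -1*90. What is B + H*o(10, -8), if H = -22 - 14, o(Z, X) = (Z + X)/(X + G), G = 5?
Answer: -66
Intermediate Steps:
o(Z, X) = (X + Z)/(5 + X) (o(Z, X) = (Z + X)/(X + 5) = (X + Z)/(5 + X))
B = -90
H = -36
B + H*o(10, -8) = -90 - 36*(-8 + 10)/(5 - 8) = -90 - 36*2/(-3) = -90 - (-12)*2 = -90 - 36*(-2/3) = -90 + 24 = -66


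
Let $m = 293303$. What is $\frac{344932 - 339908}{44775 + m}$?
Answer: $\frac{2512}{169039} \approx 0.01486$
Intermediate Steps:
$\frac{344932 - 339908}{44775 + m} = \frac{344932 - 339908}{44775 + 293303} = \frac{5024}{338078} = 5024 \cdot \frac{1}{338078} = \frac{2512}{169039}$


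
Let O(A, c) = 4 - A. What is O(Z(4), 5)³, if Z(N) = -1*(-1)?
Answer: 27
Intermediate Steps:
Z(N) = 1
O(Z(4), 5)³ = (4 - 1*1)³ = (4 - 1)³ = 3³ = 27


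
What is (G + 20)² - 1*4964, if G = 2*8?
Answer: -3668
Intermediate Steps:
G = 16
(G + 20)² - 1*4964 = (16 + 20)² - 1*4964 = 36² - 4964 = 1296 - 4964 = -3668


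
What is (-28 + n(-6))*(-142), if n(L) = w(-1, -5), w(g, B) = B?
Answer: 4686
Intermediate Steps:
n(L) = -5
(-28 + n(-6))*(-142) = (-28 - 5)*(-142) = -33*(-142) = 4686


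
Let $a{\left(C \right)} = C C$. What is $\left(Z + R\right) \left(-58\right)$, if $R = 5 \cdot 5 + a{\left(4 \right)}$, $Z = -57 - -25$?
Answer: $-522$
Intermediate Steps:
$a{\left(C \right)} = C^{2}$
$Z = -32$ ($Z = -57 + 25 = -32$)
$R = 41$ ($R = 5 \cdot 5 + 4^{2} = 25 + 16 = 41$)
$\left(Z + R\right) \left(-58\right) = \left(-32 + 41\right) \left(-58\right) = 9 \left(-58\right) = -522$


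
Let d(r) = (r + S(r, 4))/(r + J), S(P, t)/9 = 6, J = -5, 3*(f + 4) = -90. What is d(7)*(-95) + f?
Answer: -5863/2 ≈ -2931.5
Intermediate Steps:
f = -34 (f = -4 + (1/3)*(-90) = -4 - 30 = -34)
S(P, t) = 54 (S(P, t) = 9*6 = 54)
d(r) = (54 + r)/(-5 + r) (d(r) = (r + 54)/(r - 5) = (54 + r)/(-5 + r))
d(7)*(-95) + f = ((54 + 7)/(-5 + 7))*(-95) - 34 = (61/2)*(-95) - 34 = -5795/2 - 34 = -5863/2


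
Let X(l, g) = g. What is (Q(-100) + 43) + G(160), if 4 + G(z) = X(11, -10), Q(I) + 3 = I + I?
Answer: -174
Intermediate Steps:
Q(I) = -3 + 2*I (Q(I) = -3 + (I + I) = -3 + 2*I)
G(z) = -14 (G(z) = -4 - 10 = -14)
(Q(-100) + 43) + G(160) = ((-3 + 2*(-100)) + 43) - 14 = ((-3 - 200) + 43) - 14 = (-203 + 43) - 14 = -160 - 14 = -174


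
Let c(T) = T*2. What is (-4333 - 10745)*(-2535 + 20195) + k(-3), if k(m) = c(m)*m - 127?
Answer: -266277589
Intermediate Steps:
c(T) = 2*T
k(m) = -127 + 2*m² (k(m) = (2*m)*m - 127 = 2*m² - 127 = -127 + 2*m²)
(-4333 - 10745)*(-2535 + 20195) + k(-3) = (-4333 - 10745)*(-2535 + 20195) + (-127 + 2*(-3)²) = -15078*17660 + (-127 + 2*9) = -266277480 + (-127 + 18) = -266277480 - 109 = -266277589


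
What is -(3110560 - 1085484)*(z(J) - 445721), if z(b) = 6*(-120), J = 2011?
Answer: 904076954516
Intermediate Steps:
z(b) = -720
-(3110560 - 1085484)*(z(J) - 445721) = -(3110560 - 1085484)*(-720 - 445721) = -2025076*(-446441) = -1*(-904076954516) = 904076954516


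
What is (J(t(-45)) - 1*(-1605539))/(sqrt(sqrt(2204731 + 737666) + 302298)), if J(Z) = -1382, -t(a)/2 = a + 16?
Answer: 534719*sqrt(3)/sqrt(100766 + sqrt(326933)) ≈ 2909.4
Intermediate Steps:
t(a) = -32 - 2*a (t(a) = -2*(a + 16) = -2*(16 + a) = -32 - 2*a)
(J(t(-45)) - 1*(-1605539))/(sqrt(sqrt(2204731 + 737666) + 302298)) = (-1382 - 1*(-1605539))/(sqrt(sqrt(2204731 + 737666) + 302298)) = (-1382 + 1605539)/(sqrt(sqrt(2942397) + 302298)) = 1604157/(sqrt(3*sqrt(326933) + 302298)) = 1604157/(sqrt(302298 + 3*sqrt(326933))) = 1604157/sqrt(302298 + 3*sqrt(326933))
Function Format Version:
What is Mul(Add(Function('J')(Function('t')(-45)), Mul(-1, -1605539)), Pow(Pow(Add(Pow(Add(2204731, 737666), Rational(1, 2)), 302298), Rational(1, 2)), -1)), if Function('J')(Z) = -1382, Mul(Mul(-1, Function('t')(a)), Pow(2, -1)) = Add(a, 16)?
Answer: Mul(534719, Pow(3, Rational(1, 2)), Pow(Add(100766, Pow(326933, Rational(1, 2))), Rational(-1, 2))) ≈ 2909.4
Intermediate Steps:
Function('t')(a) = Add(-32, Mul(-2, a)) (Function('t')(a) = Mul(-2, Add(a, 16)) = Mul(-2, Add(16, a)) = Add(-32, Mul(-2, a)))
Mul(Add(Function('J')(Function('t')(-45)), Mul(-1, -1605539)), Pow(Pow(Add(Pow(Add(2204731, 737666), Rational(1, 2)), 302298), Rational(1, 2)), -1)) = Mul(Add(-1382, Mul(-1, -1605539)), Pow(Pow(Add(Pow(Add(2204731, 737666), Rational(1, 2)), 302298), Rational(1, 2)), -1)) = Mul(Add(-1382, 1605539), Pow(Pow(Add(Pow(2942397, Rational(1, 2)), 302298), Rational(1, 2)), -1)) = Mul(1604157, Pow(Pow(Add(Mul(3, Pow(326933, Rational(1, 2))), 302298), Rational(1, 2)), -1)) = Mul(1604157, Pow(Pow(Add(302298, Mul(3, Pow(326933, Rational(1, 2)))), Rational(1, 2)), -1)) = Mul(1604157, Pow(Add(302298, Mul(3, Pow(326933, Rational(1, 2)))), Rational(-1, 2)))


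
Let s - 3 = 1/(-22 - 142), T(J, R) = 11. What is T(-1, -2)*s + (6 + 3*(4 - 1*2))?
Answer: 7369/164 ≈ 44.933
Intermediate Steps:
s = 491/164 (s = 3 + 1/(-22 - 142) = 3 + 1/(-164) = 3 - 1/164 = 491/164 ≈ 2.9939)
T(-1, -2)*s + (6 + 3*(4 - 1*2)) = 11*(491/164) + (6 + 3*(4 - 1*2)) = 5401/164 + (6 + 3*(4 - 2)) = 5401/164 + (6 + 3*2) = 5401/164 + (6 + 6) = 5401/164 + 12 = 7369/164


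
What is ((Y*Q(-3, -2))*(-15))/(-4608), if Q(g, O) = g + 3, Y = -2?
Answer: 0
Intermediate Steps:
Q(g, O) = 3 + g
((Y*Q(-3, -2))*(-15))/(-4608) = (-2*(3 - 3)*(-15))/(-4608) = (-2*0*(-15))*(-1/4608) = (0*(-15))*(-1/4608) = 0*(-1/4608) = 0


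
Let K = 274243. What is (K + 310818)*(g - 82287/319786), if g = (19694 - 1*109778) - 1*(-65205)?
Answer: -4654767654214041/319786 ≈ -1.4556e+10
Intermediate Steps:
g = -24879 (g = (19694 - 109778) + 65205 = -90084 + 65205 = -24879)
(K + 310818)*(g - 82287/319786) = (274243 + 310818)*(-24879 - 82287/319786) = 585061*(-24879 - 82287*1/319786) = 585061*(-24879 - 82287/319786) = 585061*(-7956038181/319786) = -4654767654214041/319786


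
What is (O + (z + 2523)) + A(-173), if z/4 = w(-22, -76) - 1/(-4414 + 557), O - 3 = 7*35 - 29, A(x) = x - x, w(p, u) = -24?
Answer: 10205626/3857 ≈ 2646.0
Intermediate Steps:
A(x) = 0
O = 219 (O = 3 + (7*35 - 29) = 3 + (245 - 29) = 3 + 216 = 219)
z = -370268/3857 (z = 4*(-24 - 1/(-4414 + 557)) = 4*(-24 - 1/(-3857)) = 4*(-24 - 1*(-1/3857)) = 4*(-24 + 1/3857) = 4*(-92567/3857) = -370268/3857 ≈ -95.999)
(O + (z + 2523)) + A(-173) = (219 + (-370268/3857 + 2523)) + 0 = (219 + 9360943/3857) + 0 = 10205626/3857 + 0 = 10205626/3857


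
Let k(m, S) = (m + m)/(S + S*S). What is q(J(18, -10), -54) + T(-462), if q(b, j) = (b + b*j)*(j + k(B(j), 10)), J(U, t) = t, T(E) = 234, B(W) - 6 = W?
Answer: -317334/11 ≈ -28849.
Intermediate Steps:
B(W) = 6 + W
k(m, S) = 2*m/(S + S²) (k(m, S) = (2*m)/(S + S²) = 2*m/(S + S²))
q(b, j) = (6/55 + 56*j/55)*(b + b*j) (q(b, j) = (b + b*j)*(j + 2*(6 + j)/(10*(1 + 10))) = (b + b*j)*(j + 2*(6 + j)*(⅒)/11) = (b + b*j)*(j + 2*(6 + j)*(⅒)*(1/11)) = (b + b*j)*(j + (6/55 + j/55)) = (b + b*j)*(6/55 + 56*j/55) = (6/55 + 56*j/55)*(b + b*j))
q(J(18, -10), -54) + T(-462) = (2/55)*(-10)*(3 + 28*(-54)² + 31*(-54)) + 234 = (2/55)*(-10)*(3 + 28*2916 - 1674) + 234 = (2/55)*(-10)*(3 + 81648 - 1674) + 234 = (2/55)*(-10)*79977 + 234 = -319908/11 + 234 = -317334/11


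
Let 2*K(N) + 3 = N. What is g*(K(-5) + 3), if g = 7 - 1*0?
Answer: -7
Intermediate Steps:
K(N) = -3/2 + N/2
g = 7 (g = 7 + 0 = 7)
g*(K(-5) + 3) = 7*((-3/2 + (1/2)*(-5)) + 3) = 7*((-3/2 - 5/2) + 3) = 7*(-4 + 3) = 7*(-1) = -7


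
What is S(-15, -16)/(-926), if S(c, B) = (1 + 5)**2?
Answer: -18/463 ≈ -0.038877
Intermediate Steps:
S(c, B) = 36 (S(c, B) = 6**2 = 36)
S(-15, -16)/(-926) = 36/(-926) = 36*(-1/926) = -18/463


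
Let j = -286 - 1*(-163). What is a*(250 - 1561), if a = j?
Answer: 161253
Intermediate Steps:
j = -123 (j = -286 + 163 = -123)
a = -123
a*(250 - 1561) = -123*(250 - 1561) = -123*(-1311) = 161253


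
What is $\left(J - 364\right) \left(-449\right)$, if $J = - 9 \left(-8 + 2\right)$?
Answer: $139190$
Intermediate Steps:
$J = 54$ ($J = \left(-9\right) \left(-6\right) = 54$)
$\left(J - 364\right) \left(-449\right) = \left(54 - 364\right) \left(-449\right) = \left(-310\right) \left(-449\right) = 139190$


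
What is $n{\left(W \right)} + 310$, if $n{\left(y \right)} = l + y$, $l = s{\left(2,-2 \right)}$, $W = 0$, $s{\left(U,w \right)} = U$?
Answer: $312$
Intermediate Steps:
$l = 2$
$n{\left(y \right)} = 2 + y$
$n{\left(W \right)} + 310 = \left(2 + 0\right) + 310 = 2 + 310 = 312$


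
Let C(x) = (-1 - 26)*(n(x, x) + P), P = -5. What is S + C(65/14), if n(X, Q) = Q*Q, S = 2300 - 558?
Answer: 253817/196 ≈ 1295.0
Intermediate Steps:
S = 1742
n(X, Q) = Q**2
C(x) = 135 - 27*x**2 (C(x) = (-1 - 26)*(x**2 - 5) = -27*(-5 + x**2) = 135 - 27*x**2)
S + C(65/14) = 1742 + (135 - 27*(65/14)**2) = 1742 + (135 - 27*4225/196) = 1742 + (135 - 114075/196) = 1742 - 87615/196 = 253817/196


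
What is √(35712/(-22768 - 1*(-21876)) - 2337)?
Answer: I*√118207617/223 ≈ 48.755*I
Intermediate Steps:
√(35712/(-22768 - 1*(-21876)) - 2337) = √(35712/(-22768 + 21876) - 2337) = √(35712/(-892) - 2337) = √(35712*(-1/892) - 2337) = √(-8928/223 - 2337) = √(-530079/223) = I*√118207617/223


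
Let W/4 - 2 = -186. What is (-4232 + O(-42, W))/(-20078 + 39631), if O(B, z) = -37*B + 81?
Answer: -2597/19553 ≈ -0.13282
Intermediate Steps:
W = -736 (W = 8 + 4*(-186) = 8 - 744 = -736)
O(B, z) = 81 - 37*B
(-4232 + O(-42, W))/(-20078 + 39631) = (-4232 + (81 - 37*(-42)))/(-20078 + 39631) = (-4232 + (81 + 1554))/19553 = (-4232 + 1635)*(1/19553) = -2597*1/19553 = -2597/19553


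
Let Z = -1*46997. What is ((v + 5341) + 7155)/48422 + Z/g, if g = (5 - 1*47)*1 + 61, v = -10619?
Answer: -2275653071/920018 ≈ -2473.5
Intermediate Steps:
Z = -46997
g = 19 (g = (5 - 47)*1 + 61 = -42*1 + 61 = -42 + 61 = 19)
((v + 5341) + 7155)/48422 + Z/g = ((-10619 + 5341) + 7155)/48422 - 46997/19 = (-5278 + 7155)*(1/48422) - 46997*1/19 = 1877*(1/48422) - 46997/19 = 1877/48422 - 46997/19 = -2275653071/920018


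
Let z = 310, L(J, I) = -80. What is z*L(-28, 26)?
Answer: -24800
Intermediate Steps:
z*L(-28, 26) = 310*(-80) = -24800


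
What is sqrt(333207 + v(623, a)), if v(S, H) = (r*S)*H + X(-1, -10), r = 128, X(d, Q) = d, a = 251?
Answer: 5*sqrt(813958) ≈ 4511.0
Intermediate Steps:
v(S, H) = -1 + 128*H*S (v(S, H) = (128*S)*H - 1 = 128*H*S - 1 = -1 + 128*H*S)
sqrt(333207 + v(623, a)) = sqrt(333207 + (-1 + 128*251*623)) = sqrt(333207 + (-1 + 20015744)) = sqrt(333207 + 20015743) = sqrt(20348950) = 5*sqrt(813958)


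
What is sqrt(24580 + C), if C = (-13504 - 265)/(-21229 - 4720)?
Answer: sqrt(337781940089)/3707 ≈ 156.78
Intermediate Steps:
C = 1967/3707 (C = -13769/(-25949) = -13769*(-1/25949) = 1967/3707 ≈ 0.53062)
sqrt(24580 + C) = sqrt(24580 + 1967/3707) = sqrt(91120027/3707) = sqrt(337781940089)/3707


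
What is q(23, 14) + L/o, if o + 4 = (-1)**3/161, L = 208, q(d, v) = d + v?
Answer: -9623/645 ≈ -14.919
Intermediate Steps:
o = -645/161 (o = -4 + (-1)**3/161 = -4 - 1*1/161 = -4 - 1/161 = -645/161 ≈ -4.0062)
q(23, 14) + L/o = (23 + 14) + 208/(-645/161) = 37 + 208*(-161/645) = 37 - 33488/645 = -9623/645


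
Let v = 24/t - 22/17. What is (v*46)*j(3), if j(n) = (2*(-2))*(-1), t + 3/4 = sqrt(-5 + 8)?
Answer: 247664/221 + 23552*sqrt(3)/13 ≈ 4258.6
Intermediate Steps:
t = -3/4 + sqrt(3) (t = -3/4 + sqrt(-5 + 8) = -3/4 + sqrt(3) ≈ 0.98205)
v = -22/17 + 24/(-3/4 + sqrt(3)) (v = 24/(-3/4 + sqrt(3)) - 22/17 = -22/17 + 24/(-3/4 + sqrt(3)) ≈ 23.145)
j(n) = 4 (j(n) = -4*(-1) = 4)
(v*46)*j(3) = ((1346/221 + 128*sqrt(3)/13)*46)*4 = (61916/221 + 5888*sqrt(3)/13)*4 = 247664/221 + 23552*sqrt(3)/13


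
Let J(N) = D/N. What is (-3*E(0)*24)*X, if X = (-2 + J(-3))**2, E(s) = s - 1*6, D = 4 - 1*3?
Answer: 2352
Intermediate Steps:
D = 1 (D = 4 - 3 = 1)
J(N) = 1/N
E(s) = -6 + s (E(s) = s - 6 = -6 + s)
X = 49/9 (X = (-2 + 1/(-3))**2 = (-2 - 1/3)**2 = (-7/3)**2 = 49/9 ≈ 5.4444)
(-3*E(0)*24)*X = (-3*(-6 + 0)*24)*(49/9) = (-3*(-6)*24)*(49/9) = (18*24)*(49/9) = 432*(49/9) = 2352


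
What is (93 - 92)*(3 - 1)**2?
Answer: 4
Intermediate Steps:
(93 - 92)*(3 - 1)**2 = 1*2**2 = 1*4 = 4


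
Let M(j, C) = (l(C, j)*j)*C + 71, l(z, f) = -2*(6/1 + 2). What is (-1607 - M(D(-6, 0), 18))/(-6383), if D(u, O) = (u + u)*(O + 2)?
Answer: 8590/6383 ≈ 1.3458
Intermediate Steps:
l(z, f) = -16 (l(z, f) = -2*(6*1 + 2) = -2*(6 + 2) = -2*8 = -16)
D(u, O) = 2*u*(2 + O) (D(u, O) = (2*u)*(2 + O) = 2*u*(2 + O))
M(j, C) = 71 - 16*C*j (M(j, C) = (-16*j)*C + 71 = -16*C*j + 71 = 71 - 16*C*j)
(-1607 - M(D(-6, 0), 18))/(-6383) = (-1607 - (71 - 16*18*2*(-6)*(2 + 0)))/(-6383) = (-1607 - (71 - 16*18*2*(-6)*2))*(-1/6383) = (-1607 - (71 - 16*18*(-24)))*(-1/6383) = (-1607 - (71 + 6912))*(-1/6383) = (-1607 - 1*6983)*(-1/6383) = (-1607 - 6983)*(-1/6383) = -8590*(-1/6383) = 8590/6383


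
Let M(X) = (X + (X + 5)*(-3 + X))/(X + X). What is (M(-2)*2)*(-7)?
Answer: -119/2 ≈ -59.500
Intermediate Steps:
M(X) = (X + (-3 + X)*(5 + X))/(2*X) (M(X) = (X + (5 + X)*(-3 + X))/((2*X)) = (X + (-3 + X)*(5 + X))*(1/(2*X)) = (X + (-3 + X)*(5 + X))/(2*X))
(M(-2)*2)*(-7) = (((1/2)*(-15 - 2*(3 - 2))/(-2))*2)*(-7) = (((1/2)*(-1/2)*(-15 - 2*1))*2)*(-7) = (((1/2)*(-1/2)*(-15 - 2))*2)*(-7) = (((1/2)*(-1/2)*(-17))*2)*(-7) = ((17/4)*2)*(-7) = (17/2)*(-7) = -119/2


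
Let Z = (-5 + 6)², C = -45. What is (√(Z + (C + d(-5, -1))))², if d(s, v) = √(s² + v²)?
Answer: -44 + √26 ≈ -38.901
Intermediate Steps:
Z = 1 (Z = 1² = 1)
(√(Z + (C + d(-5, -1))))² = (√(1 + (-45 + √((-5)² + (-1)²))))² = (√(1 + (-45 + √(25 + 1))))² = (√(1 + (-45 + √26)))² = (√(-44 + √26))² = -44 + √26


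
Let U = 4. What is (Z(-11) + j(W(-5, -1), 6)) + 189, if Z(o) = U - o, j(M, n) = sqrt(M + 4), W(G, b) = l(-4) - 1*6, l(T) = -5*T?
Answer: 204 + 3*sqrt(2) ≈ 208.24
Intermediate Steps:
W(G, b) = 14 (W(G, b) = -5*(-4) - 1*6 = 20 - 6 = 14)
j(M, n) = sqrt(4 + M)
Z(o) = 4 - o
(Z(-11) + j(W(-5, -1), 6)) + 189 = ((4 - 1*(-11)) + sqrt(4 + 14)) + 189 = ((4 + 11) + sqrt(18)) + 189 = (15 + 3*sqrt(2)) + 189 = 204 + 3*sqrt(2)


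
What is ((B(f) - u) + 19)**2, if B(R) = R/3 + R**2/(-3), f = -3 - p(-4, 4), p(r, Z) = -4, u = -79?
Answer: 9604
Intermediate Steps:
f = 1 (f = -3 - 1*(-4) = -3 + 4 = 1)
B(R) = -R**2/3 + R/3 (B(R) = R*(1/3) + R**2*(-1/3) = R/3 - R**2/3 = -R**2/3 + R/3)
((B(f) - u) + 19)**2 = (((1/3)*1*(1 - 1*1) - 1*(-79)) + 19)**2 = (((1/3)*1*(1 - 1) + 79) + 19)**2 = (((1/3)*1*0 + 79) + 19)**2 = ((0 + 79) + 19)**2 = (79 + 19)**2 = 98**2 = 9604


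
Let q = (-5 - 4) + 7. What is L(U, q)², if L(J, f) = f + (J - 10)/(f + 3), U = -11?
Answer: 529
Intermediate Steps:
q = -2 (q = -9 + 7 = -2)
L(J, f) = f + (-10 + J)/(3 + f)
L(U, q)² = ((-10 - 11 + (-2)² + 3*(-2))/(3 - 2))² = ((-10 - 11 + 4 - 6)/1)² = (1*(-23))² = (-23)² = 529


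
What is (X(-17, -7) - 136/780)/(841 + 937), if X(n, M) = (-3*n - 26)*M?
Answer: -34159/346710 ≈ -0.098523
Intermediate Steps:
X(n, M) = M*(-26 - 3*n) (X(n, M) = (-26 - 3*n)*M = M*(-26 - 3*n))
(X(-17, -7) - 136/780)/(841 + 937) = (-1*(-7)*(26 + 3*(-17)) - 136/780)/(841 + 937) = (-1*(-7)*(26 - 51) - 136*1/780)/1778 = (-1*(-7)*(-25) - 34/195)/1778 = (-175 - 34/195)/1778 = (1/1778)*(-34159/195) = -34159/346710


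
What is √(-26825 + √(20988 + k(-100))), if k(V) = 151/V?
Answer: √(-2682500 + 10*√2098649)/10 ≈ 163.34*I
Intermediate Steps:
√(-26825 + √(20988 + k(-100))) = √(-26825 + √(20988 + 151/(-100))) = √(-26825 + √(20988 + 151*(-1/100))) = √(-26825 + √(20988 - 151/100)) = √(-26825 + √(2098649/100)) = √(-26825 + √2098649/10)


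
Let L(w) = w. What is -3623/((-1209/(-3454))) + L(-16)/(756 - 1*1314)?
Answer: -37541422/3627 ≈ -10351.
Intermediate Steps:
-3623/((-1209/(-3454))) + L(-16)/(756 - 1*1314) = -3623/((-1209/(-3454))) - 16/(756 - 1*1314) = -3623/((-1209*(-1/3454))) - 16/(756 - 1314) = -3623/1209/3454 - 16/(-558) = -3623*3454/1209 - 16*(-1/558) = -12513842/1209 + 8/279 = -37541422/3627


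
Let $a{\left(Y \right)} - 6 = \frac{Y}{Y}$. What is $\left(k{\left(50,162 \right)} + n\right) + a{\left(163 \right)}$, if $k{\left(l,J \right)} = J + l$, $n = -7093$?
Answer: $-6874$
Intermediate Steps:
$a{\left(Y \right)} = 7$ ($a{\left(Y \right)} = 6 + \frac{Y}{Y} = 6 + 1 = 7$)
$\left(k{\left(50,162 \right)} + n\right) + a{\left(163 \right)} = \left(\left(162 + 50\right) - 7093\right) + 7 = \left(212 - 7093\right) + 7 = -6881 + 7 = -6874$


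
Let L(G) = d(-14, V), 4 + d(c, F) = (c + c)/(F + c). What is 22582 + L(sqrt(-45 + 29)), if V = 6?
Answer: 45163/2 ≈ 22582.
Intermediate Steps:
d(c, F) = -4 + 2*c/(F + c) (d(c, F) = -4 + (c + c)/(F + c) = -4 + (2*c)/(F + c) = -4 + 2*c/(F + c))
L(G) = -1/2 (L(G) = 2*(-1*(-14) - 2*6)/(6 - 14) = 2*(14 - 12)/(-8) = 2*(-1/8)*2 = -1/2)
22582 + L(sqrt(-45 + 29)) = 22582 - 1/2 = 45163/2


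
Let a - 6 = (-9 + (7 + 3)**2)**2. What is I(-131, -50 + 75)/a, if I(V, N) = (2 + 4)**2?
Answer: 36/8287 ≈ 0.0043442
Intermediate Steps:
I(V, N) = 36 (I(V, N) = 6**2 = 36)
a = 8287 (a = 6 + (-9 + (7 + 3)**2)**2 = 6 + (-9 + 10**2)**2 = 6 + (-9 + 100)**2 = 6 + 91**2 = 6 + 8281 = 8287)
I(-131, -50 + 75)/a = 36/8287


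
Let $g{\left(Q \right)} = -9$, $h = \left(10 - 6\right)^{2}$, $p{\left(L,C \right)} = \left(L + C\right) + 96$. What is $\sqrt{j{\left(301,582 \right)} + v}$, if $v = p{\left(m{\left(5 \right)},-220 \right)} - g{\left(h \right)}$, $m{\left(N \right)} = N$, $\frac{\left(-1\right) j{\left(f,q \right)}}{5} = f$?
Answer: $i \sqrt{1615} \approx 40.187 i$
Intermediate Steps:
$j{\left(f,q \right)} = - 5 f$
$p{\left(L,C \right)} = 96 + C + L$ ($p{\left(L,C \right)} = \left(C + L\right) + 96 = 96 + C + L$)
$h = 16$ ($h = 4^{2} = 16$)
$v = -110$ ($v = \left(96 - 220 + 5\right) - -9 = -119 + 9 = -110$)
$\sqrt{j{\left(301,582 \right)} + v} = \sqrt{\left(-5\right) 301 - 110} = \sqrt{-1505 - 110} = \sqrt{-1615} = i \sqrt{1615}$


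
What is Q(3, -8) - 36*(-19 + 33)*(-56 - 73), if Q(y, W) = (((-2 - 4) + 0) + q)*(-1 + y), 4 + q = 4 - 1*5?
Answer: 64994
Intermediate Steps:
q = -5 (q = -4 + (4 - 1*5) = -4 + (4 - 5) = -4 - 1 = -5)
Q(y, W) = 11 - 11*y (Q(y, W) = (((-2 - 4) + 0) - 5)*(-1 + y) = ((-6 + 0) - 5)*(-1 + y) = (-6 - 5)*(-1 + y) = -11*(-1 + y) = 11 - 11*y)
Q(3, -8) - 36*(-19 + 33)*(-56 - 73) = (11 - 11*3) - 36*(-19 + 33)*(-56 - 73) = (11 - 33) - 504*(-129) = -22 - 36*(-1806) = -22 + 65016 = 64994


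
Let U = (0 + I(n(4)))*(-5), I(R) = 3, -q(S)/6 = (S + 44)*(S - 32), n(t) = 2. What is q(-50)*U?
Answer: 44280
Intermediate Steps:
q(S) = -6*(-32 + S)*(44 + S) (q(S) = -6*(S + 44)*(S - 32) = -6*(44 + S)*(-32 + S) = -6*(-32 + S)*(44 + S))
U = -15 (U = (0 + 3)*(-5) = 3*(-5) = -15)
q(-50)*U = (8448 - 72*(-50) - 6*(-50)**2)*(-15) = (8448 + 3600 - 6*2500)*(-15) = (8448 + 3600 - 15000)*(-15) = -2952*(-15) = 44280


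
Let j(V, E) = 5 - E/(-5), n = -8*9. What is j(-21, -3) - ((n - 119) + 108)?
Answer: 437/5 ≈ 87.400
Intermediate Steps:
n = -72
j(V, E) = 5 + E/5 (j(V, E) = 5 - E*(-1)/5 = 5 - (-1)*E/5 = 5 + E/5)
j(-21, -3) - ((n - 119) + 108) = (5 + (⅕)*(-3)) - ((-72 - 119) + 108) = (5 - ⅗) - (-191 + 108) = 22/5 - 1*(-83) = 22/5 + 83 = 437/5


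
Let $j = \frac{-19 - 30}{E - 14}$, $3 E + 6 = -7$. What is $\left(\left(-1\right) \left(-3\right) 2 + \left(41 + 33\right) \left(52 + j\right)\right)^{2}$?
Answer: $\frac{49661231104}{3025} \approx 1.6417 \cdot 10^{7}$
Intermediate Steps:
$E = - \frac{13}{3}$ ($E = -2 + \frac{1}{3} \left(-7\right) = -2 - \frac{7}{3} = - \frac{13}{3} \approx -4.3333$)
$j = \frac{147}{55}$ ($j = \frac{-19 - 30}{- \frac{13}{3} - 14} = - \frac{49}{- \frac{55}{3}} = \left(-49\right) \left(- \frac{3}{55}\right) = \frac{147}{55} \approx 2.6727$)
$\left(\left(-1\right) \left(-3\right) 2 + \left(41 + 33\right) \left(52 + j\right)\right)^{2} = \left(\left(-1\right) \left(-3\right) 2 + \left(41 + 33\right) \left(52 + \frac{147}{55}\right)\right)^{2} = \left(3 \cdot 2 + 74 \cdot \frac{3007}{55}\right)^{2} = \left(6 + \frac{222518}{55}\right)^{2} = \left(\frac{222848}{55}\right)^{2} = \frac{49661231104}{3025}$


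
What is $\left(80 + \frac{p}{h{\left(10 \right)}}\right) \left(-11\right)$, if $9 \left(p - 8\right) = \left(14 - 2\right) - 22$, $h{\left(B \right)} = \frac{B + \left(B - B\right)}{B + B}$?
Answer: $- \frac{9284}{9} \approx -1031.6$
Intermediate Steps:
$h{\left(B \right)} = \frac{1}{2}$ ($h{\left(B \right)} = \frac{B + 0}{2 B} = B \frac{1}{2 B} = \frac{1}{2}$)
$p = \frac{62}{9}$ ($p = 8 + \frac{\left(14 - 2\right) - 22}{9} = 8 + \frac{12 - 22}{9} = 8 + \frac{1}{9} \left(-10\right) = 8 - \frac{10}{9} = \frac{62}{9} \approx 6.8889$)
$\left(80 + \frac{p}{h{\left(10 \right)}}\right) \left(-11\right) = \left(80 + \frac{62 \frac{1}{\frac{1}{2}}}{9}\right) \left(-11\right) = \left(80 + \frac{62}{9} \cdot 2\right) \left(-11\right) = \left(80 + \frac{124}{9}\right) \left(-11\right) = \frac{844}{9} \left(-11\right) = - \frac{9284}{9}$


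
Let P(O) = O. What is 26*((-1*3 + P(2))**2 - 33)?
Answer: -832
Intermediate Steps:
26*((-1*3 + P(2))**2 - 33) = 26*((-1*3 + 2)**2 - 33) = 26*((-3 + 2)**2 - 33) = 26*((-1)**2 - 33) = 26*(1 - 33) = 26*(-32) = -832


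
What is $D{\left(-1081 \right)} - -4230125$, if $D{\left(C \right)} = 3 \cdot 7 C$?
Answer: $4207424$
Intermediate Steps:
$D{\left(C \right)} = 21 C$
$D{\left(-1081 \right)} - -4230125 = 21 \left(-1081\right) - -4230125 = -22701 + 4230125 = 4207424$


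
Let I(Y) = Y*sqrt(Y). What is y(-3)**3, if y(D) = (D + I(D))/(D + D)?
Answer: -1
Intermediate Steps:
I(Y) = Y**(3/2)
y(D) = (D + D**(3/2))/(2*D) (y(D) = (D + D**(3/2))/(D + D) = (D + D**(3/2))/((2*D)) = (D + D**(3/2))*(1/(2*D)) = (D + D**(3/2))/(2*D))
y(-3)**3 = ((1/2)*(-3 + (-3)**(3/2))/(-3))**3 = ((1/2)*(-1/3)*(-3 - 3*I*sqrt(3)))**3 = (1/2 + I*sqrt(3)/2)**3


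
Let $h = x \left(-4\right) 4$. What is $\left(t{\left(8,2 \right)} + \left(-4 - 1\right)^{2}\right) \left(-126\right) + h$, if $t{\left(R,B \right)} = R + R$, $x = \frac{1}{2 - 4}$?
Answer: $-5158$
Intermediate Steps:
$x = - \frac{1}{2}$ ($x = \frac{1}{-2} = - \frac{1}{2} \approx -0.5$)
$t{\left(R,B \right)} = 2 R$
$h = 8$ ($h = \left(- \frac{1}{2}\right) \left(-4\right) 4 = 2 \cdot 4 = 8$)
$\left(t{\left(8,2 \right)} + \left(-4 - 1\right)^{2}\right) \left(-126\right) + h = \left(2 \cdot 8 + \left(-4 - 1\right)^{2}\right) \left(-126\right) + 8 = \left(16 + \left(-5\right)^{2}\right) \left(-126\right) + 8 = \left(16 + 25\right) \left(-126\right) + 8 = 41 \left(-126\right) + 8 = -5166 + 8 = -5158$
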